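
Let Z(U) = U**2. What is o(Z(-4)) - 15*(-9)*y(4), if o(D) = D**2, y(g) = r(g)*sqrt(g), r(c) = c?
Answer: 1336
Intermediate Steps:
y(g) = g**(3/2) (y(g) = g*sqrt(g) = g**(3/2))
o(Z(-4)) - 15*(-9)*y(4) = ((-4)**2)**2 - 15*(-9)*4**(3/2) = 16**2 - (-135)*8 = 256 - 1*(-1080) = 256 + 1080 = 1336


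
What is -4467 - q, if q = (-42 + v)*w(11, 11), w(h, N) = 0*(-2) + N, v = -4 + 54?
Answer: -4555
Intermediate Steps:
v = 50
w(h, N) = N (w(h, N) = 0 + N = N)
q = 88 (q = (-42 + 50)*11 = 8*11 = 88)
-4467 - q = -4467 - 1*88 = -4467 - 88 = -4555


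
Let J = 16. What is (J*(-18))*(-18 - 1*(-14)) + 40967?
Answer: 42119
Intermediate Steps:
(J*(-18))*(-18 - 1*(-14)) + 40967 = (16*(-18))*(-18 - 1*(-14)) + 40967 = -288*(-18 + 14) + 40967 = -288*(-4) + 40967 = 1152 + 40967 = 42119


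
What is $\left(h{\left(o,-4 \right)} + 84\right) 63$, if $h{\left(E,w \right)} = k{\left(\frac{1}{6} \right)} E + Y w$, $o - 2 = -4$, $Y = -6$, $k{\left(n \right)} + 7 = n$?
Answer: $7665$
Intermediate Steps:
$k{\left(n \right)} = -7 + n$
$o = -2$ ($o = 2 - 4 = -2$)
$h{\left(E,w \right)} = - 6 w - \frac{41 E}{6}$ ($h{\left(E,w \right)} = \left(-7 + \frac{1}{6}\right) E - 6 w = - \frac{41 E}{6} - 6 w = - 6 w - \frac{41 E}{6}$)
$\left(h{\left(o,-4 \right)} + 84\right) 63 = \left(\left(\left(-6\right) \left(-4\right) - - \frac{41}{3}\right) + 84\right) 63 = \left(\left(24 + \frac{41}{3}\right) + 84\right) 63 = \left(\frac{113}{3} + 84\right) 63 = \frac{365}{3} \cdot 63 = 7665$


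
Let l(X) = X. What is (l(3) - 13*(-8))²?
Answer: 11449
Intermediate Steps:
(l(3) - 13*(-8))² = (3 - 13*(-8))² = (3 + 104)² = 107² = 11449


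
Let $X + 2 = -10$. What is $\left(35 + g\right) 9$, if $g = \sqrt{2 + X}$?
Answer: $315 + 9 i \sqrt{10} \approx 315.0 + 28.461 i$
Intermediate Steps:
$X = -12$ ($X = -2 - 10 = -12$)
$g = i \sqrt{10}$ ($g = \sqrt{2 - 12} = \sqrt{-10} = i \sqrt{10} \approx 3.1623 i$)
$\left(35 + g\right) 9 = \left(35 + i \sqrt{10}\right) 9 = 315 + 9 i \sqrt{10}$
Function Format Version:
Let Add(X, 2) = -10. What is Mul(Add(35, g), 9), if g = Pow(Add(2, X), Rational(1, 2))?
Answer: Add(315, Mul(9, I, Pow(10, Rational(1, 2)))) ≈ Add(315.00, Mul(28.461, I))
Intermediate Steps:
X = -12 (X = Add(-2, -10) = -12)
g = Mul(I, Pow(10, Rational(1, 2))) (g = Pow(Add(2, -12), Rational(1, 2)) = Pow(-10, Rational(1, 2)) = Mul(I, Pow(10, Rational(1, 2))) ≈ Mul(3.1623, I))
Mul(Add(35, g), 9) = Mul(Add(35, Mul(I, Pow(10, Rational(1, 2)))), 9) = Add(315, Mul(9, I, Pow(10, Rational(1, 2))))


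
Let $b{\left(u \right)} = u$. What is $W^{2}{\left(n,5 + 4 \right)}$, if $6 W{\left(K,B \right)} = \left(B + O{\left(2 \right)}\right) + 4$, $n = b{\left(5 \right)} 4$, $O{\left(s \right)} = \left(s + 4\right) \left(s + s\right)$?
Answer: $\frac{1369}{36} \approx 38.028$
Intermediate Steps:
$O{\left(s \right)} = 2 s \left(4 + s\right)$ ($O{\left(s \right)} = \left(4 + s\right) 2 s = 2 s \left(4 + s\right)$)
$n = 20$ ($n = 5 \cdot 4 = 20$)
$W{\left(K,B \right)} = \frac{14}{3} + \frac{B}{6}$ ($W{\left(K,B \right)} = \frac{\left(B + 2 \cdot 2 \left(4 + 2\right)\right) + 4}{6} = \frac{\left(B + 2 \cdot 2 \cdot 6\right) + 4}{6} = \frac{\left(B + 24\right) + 4}{6} = \frac{\left(24 + B\right) + 4}{6} = \frac{28 + B}{6} = \frac{14}{3} + \frac{B}{6}$)
$W^{2}{\left(n,5 + 4 \right)} = \left(\frac{14}{3} + \frac{5 + 4}{6}\right)^{2} = \left(\frac{14}{3} + \frac{1}{6} \cdot 9\right)^{2} = \left(\frac{14}{3} + \frac{3}{2}\right)^{2} = \left(\frac{37}{6}\right)^{2} = \frac{1369}{36}$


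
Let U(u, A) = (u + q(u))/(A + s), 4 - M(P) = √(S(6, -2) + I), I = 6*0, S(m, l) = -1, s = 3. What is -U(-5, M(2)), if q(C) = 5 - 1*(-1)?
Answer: -7/50 - I/50 ≈ -0.14 - 0.02*I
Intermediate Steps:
q(C) = 6 (q(C) = 5 + 1 = 6)
I = 0
M(P) = 4 - I (M(P) = 4 - √(-1 + 0) = 4 - √(-1) = 4 - I)
U(u, A) = (6 + u)/(3 + A) (U(u, A) = (u + 6)/(A + 3) = (6 + u)/(3 + A))
-U(-5, M(2)) = -(6 - 5)/(3 + (4 - I)) = -1/(7 - I) = -(7 + I)/50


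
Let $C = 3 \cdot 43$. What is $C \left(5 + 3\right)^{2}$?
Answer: $8256$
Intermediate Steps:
$C = 129$
$C \left(5 + 3\right)^{2} = 129 \left(5 + 3\right)^{2} = 129 \cdot 8^{2} = 129 \cdot 64 = 8256$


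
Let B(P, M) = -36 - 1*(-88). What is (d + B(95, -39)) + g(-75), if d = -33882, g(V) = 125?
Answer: -33705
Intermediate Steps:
B(P, M) = 52 (B(P, M) = -36 + 88 = 52)
(d + B(95, -39)) + g(-75) = (-33882 + 52) + 125 = -33830 + 125 = -33705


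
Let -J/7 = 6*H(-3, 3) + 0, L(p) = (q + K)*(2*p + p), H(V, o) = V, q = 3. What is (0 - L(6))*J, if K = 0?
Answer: -6804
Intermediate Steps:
L(p) = 9*p (L(p) = (3 + 0)*(2*p + p) = 3*(3*p) = 9*p)
J = 126 (J = -7*(6*(-3) + 0) = -7*(-18 + 0) = -7*(-18) = 126)
(0 - L(6))*J = (0 - 9*6)*126 = (0 - 1*54)*126 = (0 - 54)*126 = -54*126 = -6804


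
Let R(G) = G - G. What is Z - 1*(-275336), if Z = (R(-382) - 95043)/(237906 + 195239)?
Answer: 119260316677/433145 ≈ 2.7534e+5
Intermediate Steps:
R(G) = 0
Z = -95043/433145 (Z = (0 - 95043)/(237906 + 195239) = -95043/433145 ≈ -0.21943)
Z - 1*(-275336) = -95043/433145 - 1*(-275336) = -95043/433145 + 275336 = 119260316677/433145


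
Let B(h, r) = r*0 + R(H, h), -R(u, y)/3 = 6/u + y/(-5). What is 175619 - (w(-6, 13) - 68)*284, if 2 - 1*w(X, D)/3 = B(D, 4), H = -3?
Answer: 1024923/5 ≈ 2.0498e+5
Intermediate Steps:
R(u, y) = -18/u + 3*y/5 (R(u, y) = -3*(6/u + y/(-5)) = -3*(6/u + y*(-⅕)) = -3*(6/u - y/5) = -18/u + 3*y/5)
B(h, r) = 6 + 3*h/5 (B(h, r) = r*0 + (-18/(-3) + 3*h/5) = 0 + (-18*(-⅓) + 3*h/5) = 0 + (6 + 3*h/5) = 6 + 3*h/5)
w(X, D) = -12 - 9*D/5 (w(X, D) = 6 - 3*(6 + 3*D/5) = 6 + (-18 - 9*D/5) = -12 - 9*D/5)
175619 - (w(-6, 13) - 68)*284 = 175619 - ((-12 - 9/5*13) - 68)*284 = 175619 - ((-12 - 117/5) - 68)*284 = 175619 - (-177/5 - 68)*284 = 175619 - (-517)*284/5 = 175619 - 1*(-146828/5) = 175619 + 146828/5 = 1024923/5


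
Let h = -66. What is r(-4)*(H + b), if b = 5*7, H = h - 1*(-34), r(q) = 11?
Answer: 33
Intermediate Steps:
H = -32 (H = -66 - 1*(-34) = -66 + 34 = -32)
b = 35
r(-4)*(H + b) = 11*(-32 + 35) = 11*3 = 33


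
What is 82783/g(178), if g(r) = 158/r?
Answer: 7367687/79 ≈ 93262.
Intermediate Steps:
82783/g(178) = 82783/((158/178)) = 82783/((158*(1/178))) = 82783/(79/89) = 82783*(89/79) = 7367687/79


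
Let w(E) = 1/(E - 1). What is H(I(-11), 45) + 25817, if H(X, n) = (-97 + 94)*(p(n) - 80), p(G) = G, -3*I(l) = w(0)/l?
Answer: 25922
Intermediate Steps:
w(E) = 1/(-1 + E)
I(l) = 1/(3*l) (I(l) = -1/(3*(-1 + 0)*l) = -1/(3*(-1)*l) = -(-1)/(3*l) = 1/(3*l))
H(X, n) = 240 - 3*n (H(X, n) = (-97 + 94)*(n - 80) = -3*(-80 + n) = 240 - 3*n)
H(I(-11), 45) + 25817 = (240 - 3*45) + 25817 = (240 - 135) + 25817 = 105 + 25817 = 25922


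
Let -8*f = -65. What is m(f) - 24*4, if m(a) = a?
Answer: -703/8 ≈ -87.875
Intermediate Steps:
f = 65/8 (f = -⅛*(-65) = 65/8 ≈ 8.1250)
m(f) - 24*4 = 65/8 - 24*4 = 65/8 - 1*96 = 65/8 - 96 = -703/8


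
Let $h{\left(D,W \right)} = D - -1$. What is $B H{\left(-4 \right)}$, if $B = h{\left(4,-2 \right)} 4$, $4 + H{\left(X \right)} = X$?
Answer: $-160$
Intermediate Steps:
$H{\left(X \right)} = -4 + X$
$h{\left(D,W \right)} = 1 + D$ ($h{\left(D,W \right)} = D + 1 = 1 + D$)
$B = 20$ ($B = \left(1 + 4\right) 4 = 5 \cdot 4 = 20$)
$B H{\left(-4 \right)} = 20 \left(-4 - 4\right) = 20 \left(-8\right) = -160$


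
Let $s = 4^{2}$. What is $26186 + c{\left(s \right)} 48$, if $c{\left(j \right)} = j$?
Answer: $26954$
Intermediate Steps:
$s = 16$
$26186 + c{\left(s \right)} 48 = 26186 + 16 \cdot 48 = 26186 + 768 = 26954$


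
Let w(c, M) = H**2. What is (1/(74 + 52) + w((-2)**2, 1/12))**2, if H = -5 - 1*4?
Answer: 104182849/15876 ≈ 6562.3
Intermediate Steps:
H = -9 (H = -5 - 4 = -9)
w(c, M) = 81 (w(c, M) = (-9)**2 = 81)
(1/(74 + 52) + w((-2)**2, 1/12))**2 = (1/(74 + 52) + 81)**2 = (1/126 + 81)**2 = (10207/126)**2 = 104182849/15876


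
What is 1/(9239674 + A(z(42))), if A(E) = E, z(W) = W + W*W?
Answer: 1/9241480 ≈ 1.0821e-7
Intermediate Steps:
z(W) = W + W²
1/(9239674 + A(z(42))) = 1/(9239674 + 42*(1 + 42)) = 1/(9239674 + 42*43) = 1/(9239674 + 1806) = 1/9241480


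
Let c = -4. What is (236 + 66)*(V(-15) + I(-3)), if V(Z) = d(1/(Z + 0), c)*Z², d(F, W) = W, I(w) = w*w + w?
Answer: -269988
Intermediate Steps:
I(w) = w + w² (I(w) = w² + w = w + w²)
V(Z) = -4*Z²
(236 + 66)*(V(-15) + I(-3)) = (236 + 66)*(-4*(-15)² - 3*(1 - 3)) = 302*(-4*225 - 3*(-2)) = 302*(-900 + 6) = 302*(-894) = -269988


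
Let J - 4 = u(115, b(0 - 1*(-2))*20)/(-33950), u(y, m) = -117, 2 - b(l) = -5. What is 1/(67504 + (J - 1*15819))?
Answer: 33950/1754841667 ≈ 1.9346e-5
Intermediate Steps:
b(l) = 7 (b(l) = 2 - 1*(-5) = 2 + 5 = 7)
J = 135917/33950 (J = 4 - 117/(-33950) = 4 - 117*(-1/33950) = 4 + 117/33950 = 135917/33950 ≈ 4.0034)
1/(67504 + (J - 1*15819)) = 1/(67504 + (135917/33950 - 1*15819)) = 1/(67504 + (135917/33950 - 15819)) = 1/(67504 - 536919133/33950) = 1/(1754841667/33950) = 33950/1754841667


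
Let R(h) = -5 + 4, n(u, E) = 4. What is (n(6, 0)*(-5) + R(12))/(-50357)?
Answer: 21/50357 ≈ 0.00041702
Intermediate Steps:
R(h) = -1
(n(6, 0)*(-5) + R(12))/(-50357) = (4*(-5) - 1)/(-50357) = (-20 - 1)*(-1/50357) = -21*(-1/50357) = 21/50357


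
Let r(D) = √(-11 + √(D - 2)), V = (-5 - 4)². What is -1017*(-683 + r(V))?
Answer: 694611 - 1017*√(-11 + √79) ≈ 6.9461e+5 - 1477.9*I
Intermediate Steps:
V = 81 (V = (-9)² = 81)
r(D) = √(-11 + √(-2 + D))
-1017*(-683 + r(V)) = -1017*(-683 + √(-11 + √(-2 + 81))) = -1017*(-683 + √(-11 + √79)) = 694611 - 1017*√(-11 + √79)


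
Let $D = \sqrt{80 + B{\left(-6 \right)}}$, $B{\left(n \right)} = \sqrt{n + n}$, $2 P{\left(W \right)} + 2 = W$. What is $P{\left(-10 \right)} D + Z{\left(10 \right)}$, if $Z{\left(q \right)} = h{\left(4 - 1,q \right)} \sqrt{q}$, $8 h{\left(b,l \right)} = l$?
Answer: $- 6 \sqrt{80 + 2 i \sqrt{3}} + \frac{5 \sqrt{10}}{4} \approx -49.725 - 1.1616 i$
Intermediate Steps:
$P{\left(W \right)} = -1 + \frac{W}{2}$
$B{\left(n \right)} = \sqrt{2} \sqrt{n}$ ($B{\left(n \right)} = \sqrt{2 n} = \sqrt{2} \sqrt{n}$)
$h{\left(b,l \right)} = \frac{l}{8}$
$Z{\left(q \right)} = \frac{q^{\frac{3}{2}}}{8}$ ($Z{\left(q \right)} = \frac{q}{8} \sqrt{q} = \frac{q^{\frac{3}{2}}}{8}$)
$D = \sqrt{80 + 2 i \sqrt{3}}$ ($D = \sqrt{80 + \sqrt{2} \sqrt{-6}} = \sqrt{80 + \sqrt{2} i \sqrt{6}} = \sqrt{80 + 2 i \sqrt{3}} \approx 8.9464 + 0.1936 i$)
$P{\left(-10 \right)} D + Z{\left(10 \right)} = \left(-1 + \frac{1}{2} \left(-10\right)\right) \sqrt{80 + 2 i \sqrt{3}} + \frac{10^{\frac{3}{2}}}{8} = \left(-1 - 5\right) \sqrt{80 + 2 i \sqrt{3}} + \frac{10 \sqrt{10}}{8} = - 6 \sqrt{80 + 2 i \sqrt{3}} + \frac{5 \sqrt{10}}{4}$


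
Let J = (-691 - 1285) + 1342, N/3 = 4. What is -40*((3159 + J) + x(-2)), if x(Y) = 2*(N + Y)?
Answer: -101800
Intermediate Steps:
N = 12 (N = 3*4 = 12)
x(Y) = 24 + 2*Y (x(Y) = 2*(12 + Y) = 24 + 2*Y)
J = -634 (J = -1976 + 1342 = -634)
-40*((3159 + J) + x(-2)) = -40*((3159 - 634) + (24 + 2*(-2))) = -40*(2525 + (24 - 4)) = -40*(2525 + 20) = -40*2545 = -101800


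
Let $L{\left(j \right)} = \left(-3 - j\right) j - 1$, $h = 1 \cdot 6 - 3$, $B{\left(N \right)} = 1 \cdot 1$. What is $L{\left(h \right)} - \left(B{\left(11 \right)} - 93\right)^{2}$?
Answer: $-8483$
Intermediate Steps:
$B{\left(N \right)} = 1$
$h = 3$ ($h = 6 - 3 = 3$)
$L{\left(j \right)} = -1 + j \left(-3 - j\right)$ ($L{\left(j \right)} = j \left(-3 - j\right) - 1 = -1 + j \left(-3 - j\right)$)
$L{\left(h \right)} - \left(B{\left(11 \right)} - 93\right)^{2} = \left(-1 - 3^{2} - 9\right) - \left(1 - 93\right)^{2} = \left(-1 - 9 - 9\right) - \left(-92\right)^{2} = \left(-1 - 9 - 9\right) - 8464 = -19 - 8464 = -8483$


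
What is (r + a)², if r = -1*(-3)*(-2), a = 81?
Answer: 5625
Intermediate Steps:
r = -6 (r = 3*(-2) = -6)
(r + a)² = (-6 + 81)² = 75² = 5625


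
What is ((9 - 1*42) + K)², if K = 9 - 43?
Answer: 4489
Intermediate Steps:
K = -34
((9 - 1*42) + K)² = ((9 - 1*42) - 34)² = ((9 - 42) - 34)² = (-33 - 34)² = (-67)² = 4489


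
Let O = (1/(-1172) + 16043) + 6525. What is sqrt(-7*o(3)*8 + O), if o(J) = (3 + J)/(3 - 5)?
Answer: sqrt(7807451163)/586 ≈ 150.78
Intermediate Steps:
o(J) = -3/2 - J/2 (o(J) = (3 + J)/(-2) = (3 + J)*(-1/2) = -3/2 - J/2)
O = 26449695/1172 (O = (-1/1172 + 16043) + 6525 = 18802395/1172 + 6525 = 26449695/1172 ≈ 22568.)
sqrt(-7*o(3)*8 + O) = sqrt(-7*(-3/2 - 1/2*3)*8 + 26449695/1172) = sqrt(-7*(-3/2 - 3/2)*8 + 26449695/1172) = sqrt(-7*(-3)*8 + 26449695/1172) = sqrt(21*8 + 26449695/1172) = sqrt(168 + 26449695/1172) = sqrt(26646591/1172) = sqrt(7807451163)/586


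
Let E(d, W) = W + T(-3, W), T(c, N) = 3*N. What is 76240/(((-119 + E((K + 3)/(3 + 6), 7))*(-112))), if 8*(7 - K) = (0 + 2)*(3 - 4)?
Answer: 4765/637 ≈ 7.4804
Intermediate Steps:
K = 29/4 (K = 7 - (0 + 2)*(3 - 4)/8 = 7 - (-1)/4 = 7 - ⅛*(-2) = 7 + ¼ = 29/4 ≈ 7.2500)
E(d, W) = 4*W (E(d, W) = W + 3*W = 4*W)
76240/(((-119 + E((K + 3)/(3 + 6), 7))*(-112))) = 76240/(((-119 + 4*7)*(-112))) = 76240/(((-119 + 28)*(-112))) = 76240/((-91*(-112))) = 76240/10192 = 76240*(1/10192) = 4765/637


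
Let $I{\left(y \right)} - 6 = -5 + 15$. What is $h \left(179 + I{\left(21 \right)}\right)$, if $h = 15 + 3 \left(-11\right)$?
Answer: $-3510$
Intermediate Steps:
$h = -18$ ($h = 15 - 33 = -18$)
$I{\left(y \right)} = 16$ ($I{\left(y \right)} = 6 + \left(-5 + 15\right) = 6 + 10 = 16$)
$h \left(179 + I{\left(21 \right)}\right) = - 18 \left(179 + 16\right) = \left(-18\right) 195 = -3510$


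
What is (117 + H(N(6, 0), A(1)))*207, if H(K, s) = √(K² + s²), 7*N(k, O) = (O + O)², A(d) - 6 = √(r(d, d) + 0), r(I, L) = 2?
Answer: 25461 + 207*√2 ≈ 25754.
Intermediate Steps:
A(d) = 6 + √2 (A(d) = 6 + √(2 + 0) = 6 + √2)
N(k, O) = 4*O²/7 (N(k, O) = (O + O)²/7 = (2*O)²/7 = (4*O²)/7 = 4*O²/7)
(117 + H(N(6, 0), A(1)))*207 = (117 + √(((4/7)*0²)² + (6 + √2)²))*207 = (117 + √(((4/7)*0)² + (6 + √2)²))*207 = (117 + √(0² + (6 + √2)²))*207 = (117 + √(0 + (6 + √2)²))*207 = (117 + √((6 + √2)²))*207 = (117 + (6 + √2))*207 = (123 + √2)*207 = 25461 + 207*√2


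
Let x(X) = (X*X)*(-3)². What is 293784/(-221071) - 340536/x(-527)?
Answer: -269871220960/184193483277 ≈ -1.4652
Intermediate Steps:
x(X) = 9*X² (x(X) = X²*9 = 9*X²)
293784/(-221071) - 340536/x(-527) = 293784/(-221071) - 340536/(9*(-527)²) = 293784*(-1/221071) - 340536/(9*277729) = -293784/221071 - 340536/2499561 = -293784/221071 - 340536*1/2499561 = -293784/221071 - 113512/833187 = -269871220960/184193483277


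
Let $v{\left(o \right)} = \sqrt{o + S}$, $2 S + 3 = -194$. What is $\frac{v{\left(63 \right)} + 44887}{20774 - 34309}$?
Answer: $- \frac{44887}{13535} - \frac{i \sqrt{142}}{27070} \approx -3.3164 - 0.00044021 i$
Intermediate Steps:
$S = - \frac{197}{2}$ ($S = - \frac{3}{2} + \frac{1}{2} \left(-194\right) = - \frac{3}{2} - 97 = - \frac{197}{2} \approx -98.5$)
$v{\left(o \right)} = \sqrt{- \frac{197}{2} + o}$ ($v{\left(o \right)} = \sqrt{o - \frac{197}{2}} = \sqrt{- \frac{197}{2} + o}$)
$\frac{v{\left(63 \right)} + 44887}{20774 - 34309} = \frac{\frac{\sqrt{-394 + 4 \cdot 63}}{2} + 44887}{20774 - 34309} = \frac{\frac{\sqrt{-394 + 252}}{2} + 44887}{-13535} = \left(\frac{\sqrt{-142}}{2} + 44887\right) \left(- \frac{1}{13535}\right) = \left(\frac{i \sqrt{142}}{2} + 44887\right) \left(- \frac{1}{13535}\right) = \left(44887 + \frac{i \sqrt{142}}{2}\right) \left(- \frac{1}{13535}\right) = - \frac{44887}{13535} - \frac{i \sqrt{142}}{27070}$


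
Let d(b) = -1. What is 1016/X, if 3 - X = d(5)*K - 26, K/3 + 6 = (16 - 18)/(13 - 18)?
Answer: 5080/61 ≈ 83.279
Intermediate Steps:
K = -84/5 (K = -18 + 3*((16 - 18)/(13 - 18)) = -18 + 3*(-2/(-5)) = -18 + 3*(-2*(-⅕)) = -18 + 3*(⅖) = -18 + 6/5 = -84/5 ≈ -16.800)
X = 61/5 (X = 3 - (-1*(-84/5) - 26) = 3 - (84/5 - 26) = 3 - 1*(-46/5) = 3 + 46/5 = 61/5 ≈ 12.200)
1016/X = 1016/(61/5) = 1016*(5/61) = 5080/61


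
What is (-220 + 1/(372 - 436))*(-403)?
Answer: 5674643/64 ≈ 88666.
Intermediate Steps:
(-220 + 1/(372 - 436))*(-403) = (-220 + 1/(-64))*(-403) = (-220 - 1/64)*(-403) = -14081/64*(-403) = 5674643/64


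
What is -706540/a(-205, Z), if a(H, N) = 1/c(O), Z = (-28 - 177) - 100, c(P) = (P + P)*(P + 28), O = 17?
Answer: -1081006200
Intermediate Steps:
c(P) = 2*P*(28 + P) (c(P) = (2*P)*(28 + P) = 2*P*(28 + P))
Z = -305 (Z = -205 - 100 = -305)
a(H, N) = 1/1530 (a(H, N) = 1/(2*17*(28 + 17)) = 1/(2*17*45) = 1/1530)
-706540/a(-205, Z) = -706540/1/1530 = -706540*1530 = -1081006200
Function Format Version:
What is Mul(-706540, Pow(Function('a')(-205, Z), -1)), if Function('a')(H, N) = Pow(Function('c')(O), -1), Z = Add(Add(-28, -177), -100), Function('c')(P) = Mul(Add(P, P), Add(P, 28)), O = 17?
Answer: -1081006200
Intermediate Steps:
Function('c')(P) = Mul(2, P, Add(28, P)) (Function('c')(P) = Mul(Mul(2, P), Add(28, P)) = Mul(2, P, Add(28, P)))
Z = -305 (Z = Add(-205, -100) = -305)
Function('a')(H, N) = Rational(1, 1530) (Function('a')(H, N) = Pow(Mul(2, 17, Add(28, 17)), -1) = Pow(Mul(2, 17, 45), -1) = Pow(1530, -1) = Rational(1, 1530))
Mul(-706540, Pow(Function('a')(-205, Z), -1)) = Mul(-706540, Pow(Rational(1, 1530), -1)) = Mul(-706540, 1530) = -1081006200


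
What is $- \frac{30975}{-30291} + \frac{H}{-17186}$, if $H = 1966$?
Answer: $\frac{78797374}{86763521} \approx 0.90819$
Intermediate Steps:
$- \frac{30975}{-30291} + \frac{H}{-17186} = - \frac{30975}{-30291} + \frac{1966}{-17186} = \left(-30975\right) \left(- \frac{1}{30291}\right) + 1966 \left(- \frac{1}{17186}\right) = \frac{10325}{10097} - \frac{983}{8593} = \frac{78797374}{86763521}$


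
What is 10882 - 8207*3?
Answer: -13739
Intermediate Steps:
10882 - 8207*3 = 10882 - 24621 = -13739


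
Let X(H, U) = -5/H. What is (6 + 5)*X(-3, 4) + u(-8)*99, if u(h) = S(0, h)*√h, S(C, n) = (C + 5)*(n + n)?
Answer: 55/3 - 15840*I*√2 ≈ 18.333 - 22401.0*I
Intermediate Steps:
S(C, n) = 2*n*(5 + C) (S(C, n) = (5 + C)*(2*n) = 2*n*(5 + C))
u(h) = 10*h^(3/2) (u(h) = (2*h*(5 + 0))*√h = (2*h*5)*√h = (10*h)*√h = 10*h^(3/2))
(6 + 5)*X(-3, 4) + u(-8)*99 = (6 + 5)*(-5/(-3)) + (10*(-8)^(3/2))*99 = 11*(-5*(-⅓)) + (10*(-16*I*√2))*99 = 11*(5/3) - 160*I*√2*99 = 55/3 - 15840*I*√2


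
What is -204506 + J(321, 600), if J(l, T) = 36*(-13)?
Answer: -204974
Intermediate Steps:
J(l, T) = -468
-204506 + J(321, 600) = -204506 - 468 = -204974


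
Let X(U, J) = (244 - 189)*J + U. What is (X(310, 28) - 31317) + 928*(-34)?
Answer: -61019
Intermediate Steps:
X(U, J) = U + 55*J (X(U, J) = 55*J + U = U + 55*J)
(X(310, 28) - 31317) + 928*(-34) = ((310 + 55*28) - 31317) + 928*(-34) = ((310 + 1540) - 31317) - 31552 = (1850 - 31317) - 31552 = -29467 - 31552 = -61019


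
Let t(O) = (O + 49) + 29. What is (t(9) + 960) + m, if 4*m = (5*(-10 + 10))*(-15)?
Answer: 1047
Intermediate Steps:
t(O) = 78 + O (t(O) = (49 + O) + 29 = 78 + O)
m = 0 (m = ((5*(-10 + 10))*(-15))/4 = ((5*0)*(-15))/4 = (0*(-15))/4 = (1/4)*0 = 0)
(t(9) + 960) + m = ((78 + 9) + 960) + 0 = (87 + 960) + 0 = 1047 + 0 = 1047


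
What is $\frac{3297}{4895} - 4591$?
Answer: $- \frac{22469648}{4895} \approx -4590.3$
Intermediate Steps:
$\frac{3297}{4895} - 4591 = - \frac{22469648}{4895}$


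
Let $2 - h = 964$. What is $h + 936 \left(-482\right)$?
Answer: $-452114$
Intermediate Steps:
$h = -962$ ($h = 2 - 964 = -962$)
$h + 936 \left(-482\right) = -962 + 936 \left(-482\right) = -962 - 451152 = -452114$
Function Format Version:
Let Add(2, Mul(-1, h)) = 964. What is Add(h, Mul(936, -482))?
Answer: -452114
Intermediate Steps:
h = -962 (h = Add(2, Mul(-1, 964)) = Add(2, -964) = -962)
Add(h, Mul(936, -482)) = Add(-962, Mul(936, -482)) = Add(-962, -451152) = -452114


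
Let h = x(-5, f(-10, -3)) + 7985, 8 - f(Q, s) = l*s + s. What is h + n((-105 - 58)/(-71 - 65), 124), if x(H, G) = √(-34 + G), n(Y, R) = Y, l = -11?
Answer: 1086123/136 + 2*I*√14 ≈ 7986.2 + 7.4833*I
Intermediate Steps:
f(Q, s) = 8 + 10*s (f(Q, s) = 8 - (-11*s + s) = 8 - (-10)*s = 8 + 10*s)
h = 7985 + 2*I*√14 (h = √(-34 + (8 + 10*(-3))) + 7985 = √(-34 + (8 - 30)) + 7985 = √(-34 - 22) + 7985 = √(-56) + 7985 = 2*I*√14 + 7985 = 7985 + 2*I*√14 ≈ 7985.0 + 7.4833*I)
h + n((-105 - 58)/(-71 - 65), 124) = (7985 + 2*I*√14) + (-105 - 58)/(-71 - 65) = (7985 + 2*I*√14) - 163/(-136) = (7985 + 2*I*√14) - 163*(-1/136) = (7985 + 2*I*√14) + 163/136 = 1086123/136 + 2*I*√14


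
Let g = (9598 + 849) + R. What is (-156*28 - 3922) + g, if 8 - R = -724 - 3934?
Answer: 6823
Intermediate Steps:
R = 4666 (R = 8 - (-724 - 3934) = 8 - 1*(-4658) = 8 + 4658 = 4666)
g = 15113 (g = (9598 + 849) + 4666 = 10447 + 4666 = 15113)
(-156*28 - 3922) + g = (-156*28 - 3922) + 15113 = (-4368 - 3922) + 15113 = -8290 + 15113 = 6823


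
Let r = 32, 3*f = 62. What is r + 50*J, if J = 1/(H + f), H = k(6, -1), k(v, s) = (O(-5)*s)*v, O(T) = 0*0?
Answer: 1067/31 ≈ 34.419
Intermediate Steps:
f = 62/3 (f = (1/3)*62 = 62/3 ≈ 20.667)
O(T) = 0
k(v, s) = 0 (k(v, s) = (0*s)*v = 0*v = 0)
H = 0
J = 3/62 (J = 1/(0 + 62/3) = 1/(62/3) = 3/62 ≈ 0.048387)
r + 50*J = 32 + 50*(3/62) = 32 + 75/31 = 1067/31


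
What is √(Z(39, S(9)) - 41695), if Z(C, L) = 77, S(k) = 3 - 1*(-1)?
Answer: I*√41618 ≈ 204.0*I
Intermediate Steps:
S(k) = 4 (S(k) = 3 + 1 = 4)
√(Z(39, S(9)) - 41695) = √(77 - 41695) = √(-41618) = I*√41618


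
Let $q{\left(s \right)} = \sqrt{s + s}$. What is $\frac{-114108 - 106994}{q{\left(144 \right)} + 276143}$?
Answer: $- \frac{61055769586}{76254956161} + \frac{2653224 \sqrt{2}}{76254956161} \approx -0.80063$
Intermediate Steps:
$q{\left(s \right)} = \sqrt{2} \sqrt{s}$ ($q{\left(s \right)} = \sqrt{2 s} = \sqrt{2} \sqrt{s}$)
$\frac{-114108 - 106994}{q{\left(144 \right)} + 276143} = \frac{-114108 - 106994}{\sqrt{2} \sqrt{144} + 276143} = - \frac{221102}{\sqrt{2} \cdot 12 + 276143} = - \frac{221102}{12 \sqrt{2} + 276143} = - \frac{221102}{276143 + 12 \sqrt{2}}$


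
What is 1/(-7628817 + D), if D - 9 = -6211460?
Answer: -1/13840268 ≈ -7.2253e-8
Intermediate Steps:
D = -6211451 (D = 9 - 6211460 = -6211451)
1/(-7628817 + D) = 1/(-7628817 - 6211451) = 1/(-13840268) = -1/13840268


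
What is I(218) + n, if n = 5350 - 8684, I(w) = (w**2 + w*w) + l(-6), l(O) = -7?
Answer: 91707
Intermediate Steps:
I(w) = -7 + 2*w**2 (I(w) = (w**2 + w*w) - 7 = (w**2 + w**2) - 7 = 2*w**2 - 7 = -7 + 2*w**2)
n = -3334
I(218) + n = (-7 + 2*218**2) - 3334 = (-7 + 2*47524) - 3334 = (-7 + 95048) - 3334 = 95041 - 3334 = 91707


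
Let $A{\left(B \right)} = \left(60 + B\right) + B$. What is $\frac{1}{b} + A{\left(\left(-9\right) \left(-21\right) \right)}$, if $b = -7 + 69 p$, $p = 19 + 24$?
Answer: $\frac{1296481}{2960} \approx 438.0$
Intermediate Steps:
$p = 43$
$b = 2960$ ($b = -7 + 69 \cdot 43 = -7 + 2967 = 2960$)
$A{\left(B \right)} = 60 + 2 B$
$\frac{1}{b} + A{\left(\left(-9\right) \left(-21\right) \right)} = \frac{1}{2960} + \left(60 + 2 \left(\left(-9\right) \left(-21\right)\right)\right) = \frac{1}{2960} + \left(60 + 2 \cdot 189\right) = \frac{1}{2960} + \left(60 + 378\right) = \frac{1}{2960} + 438 = \frac{1296481}{2960}$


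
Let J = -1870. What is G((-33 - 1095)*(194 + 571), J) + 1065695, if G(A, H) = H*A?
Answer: 1614726095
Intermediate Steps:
G(A, H) = A*H
G((-33 - 1095)*(194 + 571), J) + 1065695 = ((-33 - 1095)*(194 + 571))*(-1870) + 1065695 = -1128*765*(-1870) + 1065695 = -862920*(-1870) + 1065695 = 1613660400 + 1065695 = 1614726095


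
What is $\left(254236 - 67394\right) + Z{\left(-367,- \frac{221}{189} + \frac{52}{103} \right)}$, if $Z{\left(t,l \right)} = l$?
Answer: $\frac{3637240279}{19467} \approx 1.8684 \cdot 10^{5}$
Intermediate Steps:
$\left(254236 - 67394\right) + Z{\left(-367,- \frac{221}{189} + \frac{52}{103} \right)} = \left(254236 - 67394\right) + \left(- \frac{221}{189} + \frac{52}{103}\right) = 186842 + \left(\left(-221\right) \frac{1}{189} + 52 \cdot \frac{1}{103}\right) = 186842 + \left(- \frac{221}{189} + \frac{52}{103}\right) = 186842 - \frac{12935}{19467} = \frac{3637240279}{19467}$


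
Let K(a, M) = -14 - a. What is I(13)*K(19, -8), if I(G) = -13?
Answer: 429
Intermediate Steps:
I(13)*K(19, -8) = -13*(-14 - 1*19) = -13*(-14 - 19) = -13*(-33) = 429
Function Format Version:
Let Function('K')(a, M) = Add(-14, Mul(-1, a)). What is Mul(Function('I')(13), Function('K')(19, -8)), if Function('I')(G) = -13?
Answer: 429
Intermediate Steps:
Mul(Function('I')(13), Function('K')(19, -8)) = Mul(-13, Add(-14, Mul(-1, 19))) = Mul(-13, Add(-14, -19)) = Mul(-13, -33) = 429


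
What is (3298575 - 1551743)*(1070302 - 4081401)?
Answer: -5259884088368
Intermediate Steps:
(3298575 - 1551743)*(1070302 - 4081401) = 1746832*(-3011099) = -5259884088368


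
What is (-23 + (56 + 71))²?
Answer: 10816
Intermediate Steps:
(-23 + (56 + 71))² = (-23 + 127)² = 104² = 10816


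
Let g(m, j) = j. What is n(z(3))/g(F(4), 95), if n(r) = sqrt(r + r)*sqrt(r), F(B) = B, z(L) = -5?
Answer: -sqrt(2)/19 ≈ -0.074432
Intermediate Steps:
n(r) = r*sqrt(2) (n(r) = sqrt(2*r)*sqrt(r) = (sqrt(2)*sqrt(r))*sqrt(r) = r*sqrt(2))
n(z(3))/g(F(4), 95) = -5*sqrt(2)/95 = -5*sqrt(2)*(1/95) = -sqrt(2)/19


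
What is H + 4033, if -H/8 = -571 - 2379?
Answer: 27633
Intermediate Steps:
H = 23600 (H = -8*(-571 - 2379) = -8*(-2950) = 23600)
H + 4033 = 23600 + 4033 = 27633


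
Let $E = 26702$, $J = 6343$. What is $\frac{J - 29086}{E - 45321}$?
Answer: $\frac{22743}{18619} \approx 1.2215$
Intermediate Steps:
$\frac{J - 29086}{E - 45321} = \frac{6343 - 29086}{26702 - 45321} = - \frac{22743}{-18619} = \left(-22743\right) \left(- \frac{1}{18619}\right) = \frac{22743}{18619}$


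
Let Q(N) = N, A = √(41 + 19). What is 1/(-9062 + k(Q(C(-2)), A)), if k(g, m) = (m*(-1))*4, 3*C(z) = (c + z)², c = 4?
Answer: -4531/41059442 + 2*√15/20529721 ≈ -0.00010997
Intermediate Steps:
C(z) = (4 + z)²/3
A = 2*√15 (A = √60 = 2*√15 ≈ 7.7460)
k(g, m) = -4*m (k(g, m) = -m*4 = -4*m)
1/(-9062 + k(Q(C(-2)), A)) = 1/(-9062 - 8*√15)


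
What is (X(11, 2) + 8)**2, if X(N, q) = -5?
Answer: 9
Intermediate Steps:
(X(11, 2) + 8)**2 = (-5 + 8)**2 = 3**2 = 9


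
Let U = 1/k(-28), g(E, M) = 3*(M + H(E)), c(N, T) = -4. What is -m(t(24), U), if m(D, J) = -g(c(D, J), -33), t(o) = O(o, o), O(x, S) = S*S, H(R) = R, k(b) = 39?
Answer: -111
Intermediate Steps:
g(E, M) = 3*E + 3*M (g(E, M) = 3*(M + E) = 3*(E + M) = 3*E + 3*M)
O(x, S) = S²
t(o) = o²
U = 1/39 ≈ 0.025641
m(D, J) = 111 (m(D, J) = -(3*(-4) + 3*(-33)) = -(-12 - 99) = -1*(-111) = 111)
-m(t(24), U) = -1*111 = -111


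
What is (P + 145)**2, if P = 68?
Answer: 45369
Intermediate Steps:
(P + 145)**2 = (68 + 145)**2 = 213**2 = 45369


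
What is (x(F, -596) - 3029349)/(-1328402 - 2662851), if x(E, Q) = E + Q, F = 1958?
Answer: 3027987/3991253 ≈ 0.75866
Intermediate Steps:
(x(F, -596) - 3029349)/(-1328402 - 2662851) = ((1958 - 596) - 3029349)/(-1328402 - 2662851) = (1362 - 3029349)/(-3991253) = -3027987*(-1/3991253) = 3027987/3991253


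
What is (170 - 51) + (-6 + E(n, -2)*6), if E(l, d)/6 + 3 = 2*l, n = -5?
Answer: -355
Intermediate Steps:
E(l, d) = -18 + 12*l (E(l, d) = -18 + 6*(2*l) = -18 + 12*l)
(170 - 51) + (-6 + E(n, -2)*6) = (170 - 51) + (-6 + (-18 + 12*(-5))*6) = 119 + (-6 + (-18 - 60)*6) = 119 + (-6 - 78*6) = 119 + (-6 - 468) = 119 - 474 = -355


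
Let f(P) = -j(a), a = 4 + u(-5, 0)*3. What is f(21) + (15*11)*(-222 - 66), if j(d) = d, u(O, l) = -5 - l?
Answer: -47509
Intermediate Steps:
a = -11 (a = 4 + (-5 - 1*0)*3 = 4 + (-5 + 0)*3 = 4 - 5*3 = 4 - 15 = -11)
f(P) = 11 (f(P) = -1*(-11) = 11)
f(21) + (15*11)*(-222 - 66) = 11 + (15*11)*(-222 - 66) = 11 + 165*(-288) = 11 - 47520 = -47509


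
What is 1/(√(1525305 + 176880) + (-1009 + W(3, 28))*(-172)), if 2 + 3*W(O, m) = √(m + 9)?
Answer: 3/(520988 - 172*√37 + 3*√1702185) ≈ 5.7268e-6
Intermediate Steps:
W(O, m) = -⅔ + √(9 + m)/3 (W(O, m) = -⅔ + √(m + 9)/3 = -⅔ + √(9 + m)/3)
1/(√(1525305 + 176880) + (-1009 + W(3, 28))*(-172)) = 1/(√(1525305 + 176880) + (-1009 + (-⅔ + √(9 + 28)/3))*(-172)) = 1/(√1702185 + (-1009 + (-⅔ + √37/3))*(-172)) = 1/(√1702185 + (-3029/3 + √37/3)*(-172)) = 1/(√1702185 + (520988/3 - 172*√37/3)) = 1/(520988/3 + √1702185 - 172*√37/3)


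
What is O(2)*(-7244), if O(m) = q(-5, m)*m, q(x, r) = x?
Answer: 72440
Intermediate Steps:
O(m) = -5*m
O(2)*(-7244) = -5*2*(-7244) = -10*(-7244) = 72440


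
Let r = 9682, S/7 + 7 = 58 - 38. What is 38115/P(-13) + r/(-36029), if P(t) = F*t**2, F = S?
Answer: 174906551/79155713 ≈ 2.2097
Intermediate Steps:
S = 91 (S = -49 + 7*(58 - 38) = -49 + 7*20 = -49 + 140 = 91)
F = 91
P(t) = 91*t**2
38115/P(-13) + r/(-36029) = 38115/((91*(-13)**2)) + 9682/(-36029) = 38115/((91*169)) + 9682*(-1/36029) = 38115/15379 - 9682/36029 = 38115*(1/15379) - 9682/36029 = 5445/2197 - 9682/36029 = 174906551/79155713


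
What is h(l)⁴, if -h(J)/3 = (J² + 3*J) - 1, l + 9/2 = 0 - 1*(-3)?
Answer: 2313441/256 ≈ 9036.9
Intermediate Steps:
l = -3/2 (l = -9/2 + (0 - 1*(-3)) = -9/2 + (0 + 3) = -9/2 + 3 = -3/2 ≈ -1.5000)
h(J) = 3 - 9*J - 3*J² (h(J) = -3*((J² + 3*J) - 1) = -3*(-1 + J² + 3*J) = 3 - 9*J - 3*J²)
h(l)⁴ = (3 - 9*(-3/2) - 3*(-3/2)²)⁴ = (3 + 27/2 - 3*9/4)⁴ = (3 + 27/2 - 27/4)⁴ = (39/4)⁴ = 2313441/256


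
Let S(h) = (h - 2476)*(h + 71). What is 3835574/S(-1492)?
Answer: 1917787/2819264 ≈ 0.68024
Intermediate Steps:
S(h) = (-2476 + h)*(71 + h)
3835574/S(-1492) = 3835574/(-175796 + (-1492)² - 2405*(-1492)) = 3835574/(-175796 + 2226064 + 3588260) = 3835574/5638528 = 3835574*(1/5638528) = 1917787/2819264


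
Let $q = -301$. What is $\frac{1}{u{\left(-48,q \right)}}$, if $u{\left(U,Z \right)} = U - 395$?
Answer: $- \frac{1}{443} \approx -0.0022573$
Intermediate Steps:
$u{\left(U,Z \right)} = -395 + U$ ($u{\left(U,Z \right)} = U - 395 = -395 + U$)
$\frac{1}{u{\left(-48,q \right)}} = \frac{1}{-395 - 48} = \frac{1}{-443} = - \frac{1}{443}$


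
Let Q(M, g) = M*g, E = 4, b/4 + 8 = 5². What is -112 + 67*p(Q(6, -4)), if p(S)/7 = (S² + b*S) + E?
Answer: -493500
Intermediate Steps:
b = 68 (b = -32 + 4*5² = -32 + 4*25 = -32 + 100 = 68)
p(S) = 28 + 7*S² + 476*S (p(S) = 7*((S² + 68*S) + 4) = 7*(4 + S² + 68*S) = 28 + 7*S² + 476*S)
-112 + 67*p(Q(6, -4)) = -112 + 67*(28 + 7*(6*(-4))² + 476*(6*(-4))) = -112 + 67*(28 + 7*(-24)² + 476*(-24)) = -112 + 67*(28 + 7*576 - 11424) = -112 + 67*(28 + 4032 - 11424) = -112 + 67*(-7364) = -112 - 493388 = -493500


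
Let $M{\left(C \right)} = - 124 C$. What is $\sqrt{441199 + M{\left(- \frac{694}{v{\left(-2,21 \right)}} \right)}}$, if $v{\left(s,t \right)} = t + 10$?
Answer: $5 \sqrt{17759} \approx 666.31$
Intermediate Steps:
$v{\left(s,t \right)} = 10 + t$
$\sqrt{441199 + M{\left(- \frac{694}{v{\left(-2,21 \right)}} \right)}} = \sqrt{441199 - 124 \left(- \frac{694}{10 + 21}\right)} = \sqrt{441199 - 124 \left(- \frac{694}{31}\right)} = \sqrt{441199 - 124 \left(\left(-694\right) \frac{1}{31}\right)} = \sqrt{441199 - -2776} = \sqrt{441199 + 2776} = \sqrt{443975} = 5 \sqrt{17759}$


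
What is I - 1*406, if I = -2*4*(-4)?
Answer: -374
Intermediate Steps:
I = 32 (I = -8*(-4) = 32)
I - 1*406 = 32 - 1*406 = 32 - 406 = -374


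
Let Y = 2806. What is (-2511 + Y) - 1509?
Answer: -1214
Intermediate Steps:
(-2511 + Y) - 1509 = (-2511 + 2806) - 1509 = 295 - 1509 = -1214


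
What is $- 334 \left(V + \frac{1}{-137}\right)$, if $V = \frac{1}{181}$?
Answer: $\frac{14696}{24797} \approx 0.59265$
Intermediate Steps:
$V = \frac{1}{181} \approx 0.0055249$
$- 334 \left(V + \frac{1}{-137}\right) = - 334 \left(\frac{1}{181} + \frac{1}{-137}\right) = - 334 \left(\frac{1}{181} - \frac{1}{137}\right) = \left(-334\right) \left(- \frac{44}{24797}\right) = \frac{14696}{24797}$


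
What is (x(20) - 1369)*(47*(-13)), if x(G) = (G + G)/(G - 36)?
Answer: 1675973/2 ≈ 8.3799e+5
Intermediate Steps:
x(G) = 2*G/(-36 + G) (x(G) = (2*G)/(-36 + G) = 2*G/(-36 + G))
(x(20) - 1369)*(47*(-13)) = (2*20/(-36 + 20) - 1369)*(47*(-13)) = (2*20/(-16) - 1369)*(-611) = (2*20*(-1/16) - 1369)*(-611) = (-5/2 - 1369)*(-611) = -2743/2*(-611) = 1675973/2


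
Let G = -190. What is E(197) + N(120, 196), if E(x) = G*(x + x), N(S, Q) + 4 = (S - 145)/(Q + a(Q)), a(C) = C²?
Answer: -2890648793/38612 ≈ -74864.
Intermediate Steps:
N(S, Q) = -4 + (-145 + S)/(Q + Q²) (N(S, Q) = -4 + (S - 145)/(Q + Q²) = -4 + (-145 + S)/(Q + Q²))
E(x) = -380*x (E(x) = -190*(x + x) = -380*x)
E(197) + N(120, 196) = -380*197 + (-145 + 120 - 4*196 - 4*196²)/(196*(1 + 196)) = -74860 + (1/196)*(-145 + 120 - 784 - 4*38416)/197 = -74860 + (1/196)*(1/197)*(-145 + 120 - 784 - 153664) = -74860 + (1/196)*(1/197)*(-154473) = -74860 - 154473/38612 = -2890648793/38612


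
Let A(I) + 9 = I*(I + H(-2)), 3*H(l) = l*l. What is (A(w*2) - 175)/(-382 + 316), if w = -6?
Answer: 28/33 ≈ 0.84848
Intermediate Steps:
H(l) = l**2/3 (H(l) = (l*l)/3 = l**2/3)
A(I) = -9 + I*(4/3 + I) (A(I) = -9 + I*(I + (1/3)*(-2)**2) = -9 + I*(I + (1/3)*4) = -9 + I*(I + 4/3) = -9 + I*(4/3 + I))
(A(w*2) - 175)/(-382 + 316) = ((-9 + (-6*2)**2 + 4*(-6*2)/3) - 175)/(-382 + 316) = ((-9 + (-12)**2 + (4/3)*(-12)) - 175)/(-66) = ((-9 + 144 - 16) - 175)*(-1/66) = (119 - 175)*(-1/66) = -56*(-1/66) = 28/33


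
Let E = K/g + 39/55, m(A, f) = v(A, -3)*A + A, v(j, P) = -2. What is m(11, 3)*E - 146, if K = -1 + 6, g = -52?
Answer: -39713/260 ≈ -152.74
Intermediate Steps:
m(A, f) = -A (m(A, f) = -2*A + A = -A)
K = 5
E = 1753/2860 (E = 5/(-52) + 39/55 = 5*(-1/52) + 39*(1/55) = -5/52 + 39/55 = 1753/2860 ≈ 0.61294)
m(11, 3)*E - 146 = -1*11*(1753/2860) - 146 = -11*1753/2860 - 146 = -1753/260 - 146 = -39713/260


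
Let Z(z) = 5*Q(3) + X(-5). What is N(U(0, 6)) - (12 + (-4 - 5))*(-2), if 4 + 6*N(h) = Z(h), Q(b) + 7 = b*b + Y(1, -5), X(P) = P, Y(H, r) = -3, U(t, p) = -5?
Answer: 11/3 ≈ 3.6667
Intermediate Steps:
Q(b) = -10 + b**2 (Q(b) = -7 + (b*b - 3) = -7 + (b**2 - 3) = -7 + (-3 + b**2) = -10 + b**2)
Z(z) = -10 (Z(z) = 5*(-10 + 3**2) - 5 = 5*(-10 + 9) - 5 = 5*(-1) - 5 = -5 - 5 = -10)
N(h) = -7/3 (N(h) = -2/3 + (1/6)*(-10) = -2/3 - 5/3 = -7/3)
N(U(0, 6)) - (12 + (-4 - 5))*(-2) = -7/3 - (12 + (-4 - 5))*(-2) = -7/3 - (12 - 9)*(-2) = -7/3 - 3*(-2) = -7/3 - 1*(-6) = -7/3 + 6 = 11/3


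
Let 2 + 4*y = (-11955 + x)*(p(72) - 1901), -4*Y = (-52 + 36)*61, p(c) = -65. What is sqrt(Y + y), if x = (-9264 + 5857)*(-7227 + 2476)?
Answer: I*sqrt(31799463158)/2 ≈ 89162.0*I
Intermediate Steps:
Y = 244 (Y = -(-52 + 36)*61/4 = -(-4)*61 = -1/4*(-976) = 244)
x = 16186657 (x = -3407*(-4751) = 16186657)
y = -15899732067/2 (y = -1/2 + ((-11955 + 16186657)*(-65 - 1901))/4 = -1/2 + (16174702*(-1966))/4 = -1/2 + (1/4)*(-31799464132) = -1/2 - 7949866033 = -15899732067/2 ≈ -7.9499e+9)
sqrt(Y + y) = sqrt(244 - 15899732067/2) = sqrt(-15899731579/2) = I*sqrt(31799463158)/2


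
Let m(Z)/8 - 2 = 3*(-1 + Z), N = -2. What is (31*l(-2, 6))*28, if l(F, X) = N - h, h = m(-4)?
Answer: 88536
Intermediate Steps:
m(Z) = -8 + 24*Z (m(Z) = 16 + 8*(3*(-1 + Z)) = 16 + 8*(-3 + 3*Z) = 16 + (-24 + 24*Z) = -8 + 24*Z)
h = -104 (h = -8 + 24*(-4) = -8 - 96 = -104)
l(F, X) = 102 (l(F, X) = -2 - 1*(-104) = -2 + 104 = 102)
(31*l(-2, 6))*28 = (31*102)*28 = 3162*28 = 88536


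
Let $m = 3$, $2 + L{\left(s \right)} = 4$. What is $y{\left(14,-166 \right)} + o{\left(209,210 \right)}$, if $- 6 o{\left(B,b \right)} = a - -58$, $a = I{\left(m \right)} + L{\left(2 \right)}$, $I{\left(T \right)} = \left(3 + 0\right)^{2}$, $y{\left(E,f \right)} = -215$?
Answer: $- \frac{453}{2} \approx -226.5$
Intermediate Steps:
$L{\left(s \right)} = 2$ ($L{\left(s \right)} = -2 + 4 = 2$)
$I{\left(T \right)} = 9$ ($I{\left(T \right)} = 3^{2} = 9$)
$a = 11$ ($a = 9 + 2 = 11$)
$o{\left(B,b \right)} = - \frac{23}{2}$ ($o{\left(B,b \right)} = - \frac{11 - -58}{6} = - \frac{11 + 58}{6} = \left(- \frac{1}{6}\right) 69 = - \frac{23}{2}$)
$y{\left(14,-166 \right)} + o{\left(209,210 \right)} = -215 - \frac{23}{2} = - \frac{453}{2}$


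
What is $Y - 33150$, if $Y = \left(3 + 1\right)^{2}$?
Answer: $-33134$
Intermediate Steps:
$Y = 16$ ($Y = 4^{2} = 16$)
$Y - 33150 = 16 - 33150 = -33134$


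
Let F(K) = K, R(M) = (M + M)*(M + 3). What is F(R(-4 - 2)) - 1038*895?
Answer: -928974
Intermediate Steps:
R(M) = 2*M*(3 + M) (R(M) = (2*M)*(3 + M) = 2*M*(3 + M))
F(R(-4 - 2)) - 1038*895 = 2*(-4 - 2)*(3 + (-4 - 2)) - 1038*895 = 2*(-6)*(3 - 6) - 929010 = 2*(-6)*(-3) - 929010 = 36 - 929010 = -928974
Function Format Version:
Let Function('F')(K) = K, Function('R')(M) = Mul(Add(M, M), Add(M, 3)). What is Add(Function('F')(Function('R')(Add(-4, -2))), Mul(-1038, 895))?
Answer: -928974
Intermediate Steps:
Function('R')(M) = Mul(2, M, Add(3, M)) (Function('R')(M) = Mul(Mul(2, M), Add(3, M)) = Mul(2, M, Add(3, M)))
Add(Function('F')(Function('R')(Add(-4, -2))), Mul(-1038, 895)) = Add(Mul(2, Add(-4, -2), Add(3, Add(-4, -2))), Mul(-1038, 895)) = Add(Mul(2, -6, Add(3, -6)), -929010) = Add(Mul(2, -6, -3), -929010) = Add(36, -929010) = -928974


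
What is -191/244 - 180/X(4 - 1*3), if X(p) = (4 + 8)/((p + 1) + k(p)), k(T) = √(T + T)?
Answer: -7511/244 - 15*√2 ≈ -51.996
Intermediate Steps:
k(T) = √2*√T (k(T) = √(2*T) = √2*√T)
X(p) = 12/(1 + p + √2*√p) (X(p) = (4 + 8)/((p + 1) + √2*√p) = 12/((1 + p) + √2*√p) = 12/(1 + p + √2*√p))
-191/244 - 180/X(4 - 1*3) = -191/244 - (30 + 15*√2*√(4 - 1*3)) = -191*1/244 - (30 + 15*√2*√(4 - 3)) = -191/244 - (30 + 15*√2) = -191/244 - 180*(⅙ + √2/12) = -191/244 + (-30 - 15*√2) = -7511/244 - 15*√2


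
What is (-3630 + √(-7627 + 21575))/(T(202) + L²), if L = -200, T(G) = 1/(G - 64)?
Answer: -500940/5520001 + 276*√3487/5520001 ≈ -0.087797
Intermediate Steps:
T(G) = 1/(-64 + G)
(-3630 + √(-7627 + 21575))/(T(202) + L²) = (-3630 + √(-7627 + 21575))/(1/(-64 + 202) + (-200)²) = (-3630 + √13948)/(1/138 + 40000) = (-3630 + 2*√3487)/(1/138 + 40000) = (-3630 + 2*√3487)/(5520001/138) = (-3630 + 2*√3487)*(138/5520001) = -500940/5520001 + 276*√3487/5520001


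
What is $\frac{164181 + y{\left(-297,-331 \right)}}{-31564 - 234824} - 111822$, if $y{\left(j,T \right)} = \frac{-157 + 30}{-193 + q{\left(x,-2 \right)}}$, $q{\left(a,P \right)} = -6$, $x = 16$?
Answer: $- \frac{2963926210205}{26505606} \approx -1.1182 \cdot 10^{5}$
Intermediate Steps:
$y{\left(j,T \right)} = \frac{127}{199}$ ($y{\left(j,T \right)} = \frac{-157 + 30}{-193 - 6} = - \frac{127}{-199} = \left(-127\right) \left(- \frac{1}{199}\right) = \frac{127}{199}$)
$\frac{164181 + y{\left(-297,-331 \right)}}{-31564 - 234824} - 111822 = \frac{164181 + \frac{127}{199}}{-31564 - 234824} - 111822 = \frac{32672146}{199 \left(-266388\right)} - 111822 = \frac{32672146}{199} \left(- \frac{1}{266388}\right) - 111822 = - \frac{16336073}{26505606} - 111822 = - \frac{2963926210205}{26505606}$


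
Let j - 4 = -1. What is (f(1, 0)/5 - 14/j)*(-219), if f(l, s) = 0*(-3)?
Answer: 1022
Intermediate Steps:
j = 3 (j = 4 - 1 = 3)
f(l, s) = 0
(f(1, 0)/5 - 14/j)*(-219) = (0/5 - 14/3)*(-219) = (0*(1/5) - 14*1/3)*(-219) = (0 - 14/3)*(-219) = -14/3*(-219) = 1022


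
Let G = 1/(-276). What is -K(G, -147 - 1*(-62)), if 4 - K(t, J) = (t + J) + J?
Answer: -48025/276 ≈ -174.00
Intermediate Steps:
G = -1/276 ≈ -0.0036232
K(t, J) = 4 - t - 2*J (K(t, J) = 4 - ((t + J) + J) = 4 - ((J + t) + J) = 4 - (t + 2*J) = 4 + (-t - 2*J) = 4 - t - 2*J)
-K(G, -147 - 1*(-62)) = -(4 - 1*(-1/276) - 2*(-147 - 1*(-62))) = -(4 + 1/276 - 2*(-147 + 62)) = -(4 + 1/276 - 2*(-85)) = -(4 + 1/276 + 170) = -1*48025/276 = -48025/276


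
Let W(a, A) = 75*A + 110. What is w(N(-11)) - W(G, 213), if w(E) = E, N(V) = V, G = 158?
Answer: -16096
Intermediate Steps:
W(a, A) = 110 + 75*A
w(N(-11)) - W(G, 213) = -11 - (110 + 75*213) = -11 - (110 + 15975) = -11 - 1*16085 = -11 - 16085 = -16096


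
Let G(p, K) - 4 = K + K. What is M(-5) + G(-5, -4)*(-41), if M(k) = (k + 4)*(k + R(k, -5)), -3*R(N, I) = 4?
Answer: 511/3 ≈ 170.33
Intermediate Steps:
R(N, I) = -4/3 (R(N, I) = -⅓*4 = -4/3)
G(p, K) = 4 + 2*K (G(p, K) = 4 + (K + K) = 4 + 2*K)
M(k) = (4 + k)*(-4/3 + k) (M(k) = (k + 4)*(k - 4/3) = (4 + k)*(-4/3 + k))
M(-5) + G(-5, -4)*(-41) = (-16/3 + (-5)² + (8/3)*(-5)) + (4 + 2*(-4))*(-41) = (-16/3 + 25 - 40/3) + (4 - 8)*(-41) = 19/3 - 4*(-41) = 19/3 + 164 = 511/3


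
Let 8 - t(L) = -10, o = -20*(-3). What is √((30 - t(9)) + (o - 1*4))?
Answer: 2*√17 ≈ 8.2462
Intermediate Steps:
o = 60
t(L) = 18 (t(L) = 8 - 1*(-10) = 8 + 10 = 18)
√((30 - t(9)) + (o - 1*4)) = √((30 - 1*18) + (60 - 1*4)) = √((30 - 18) + (60 - 4)) = √(12 + 56) = √68 = 2*√17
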